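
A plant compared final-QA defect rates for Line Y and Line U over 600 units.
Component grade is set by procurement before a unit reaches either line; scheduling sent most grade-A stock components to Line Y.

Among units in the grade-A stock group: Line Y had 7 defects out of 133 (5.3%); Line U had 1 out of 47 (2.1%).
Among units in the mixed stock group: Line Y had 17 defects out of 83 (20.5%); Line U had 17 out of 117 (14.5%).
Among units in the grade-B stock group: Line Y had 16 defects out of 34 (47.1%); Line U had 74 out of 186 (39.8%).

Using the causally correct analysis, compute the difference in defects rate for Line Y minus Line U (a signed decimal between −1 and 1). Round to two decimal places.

+0.06

Line U is lower inside every component grade stratum but Line Y is lower in aggregate. Whether to stratify depends on how component grade relates to the line.
Component grade differs across lines for reasons unrelated to any effect of the line itself, and it separately predicts the outcome — a classic confounder. We must compare within component grade levels.
Adjusting over the population distribution of component grade: 0.300·(0.053−0.021) + 0.333·(0.205−0.145) + 0.367·(0.471−0.398) = +0.056.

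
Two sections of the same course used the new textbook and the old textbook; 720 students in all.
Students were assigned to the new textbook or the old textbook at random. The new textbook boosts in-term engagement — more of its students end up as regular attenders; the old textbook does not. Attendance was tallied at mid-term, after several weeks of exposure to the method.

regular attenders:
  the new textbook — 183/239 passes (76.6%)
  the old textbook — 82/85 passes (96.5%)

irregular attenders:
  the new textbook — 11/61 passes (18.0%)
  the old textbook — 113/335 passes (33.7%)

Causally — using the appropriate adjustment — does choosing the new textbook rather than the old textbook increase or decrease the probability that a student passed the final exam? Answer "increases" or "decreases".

The stratified and pooled comparisons disagree (the old textbook wins within each mid-term attendance; the new textbook wins overall), so the answer turns on the causal role of mid-term attendance.
Because the teaching method influences mid-term attendance, mid-term attendance is a post-treatment mediator, not a confounder. Stratifying on it would bias the estimate; the causal effect is the crude pooled difference.
Pooled: the new textbook 64.7% vs the old textbook 46.4%; the new textbook is higher overall.

increases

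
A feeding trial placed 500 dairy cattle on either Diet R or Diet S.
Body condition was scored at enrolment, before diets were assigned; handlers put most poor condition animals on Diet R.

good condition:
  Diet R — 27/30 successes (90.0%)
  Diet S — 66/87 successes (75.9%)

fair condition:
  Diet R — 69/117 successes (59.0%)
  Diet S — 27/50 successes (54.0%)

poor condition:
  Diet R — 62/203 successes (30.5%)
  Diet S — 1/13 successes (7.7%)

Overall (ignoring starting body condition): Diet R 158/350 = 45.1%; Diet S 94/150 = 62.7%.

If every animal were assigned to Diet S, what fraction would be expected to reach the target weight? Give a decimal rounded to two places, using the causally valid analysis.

0.39

The starting body condition-specific comparison favours Diet R throughout, but the pooled figures favour Diet S. The question is whether to condition on starting body condition.
The imbalance in starting body condition arose from how dairy cattle were allocated, not from anything the diet did; and starting body condition independently affects the outcome. The pooled gap is confounded — condition on starting body condition.
Standardising Diet S to the population starting body condition mix: 0.234·66/87 + 0.334·27/50 + 0.432·1/13 = 0.391.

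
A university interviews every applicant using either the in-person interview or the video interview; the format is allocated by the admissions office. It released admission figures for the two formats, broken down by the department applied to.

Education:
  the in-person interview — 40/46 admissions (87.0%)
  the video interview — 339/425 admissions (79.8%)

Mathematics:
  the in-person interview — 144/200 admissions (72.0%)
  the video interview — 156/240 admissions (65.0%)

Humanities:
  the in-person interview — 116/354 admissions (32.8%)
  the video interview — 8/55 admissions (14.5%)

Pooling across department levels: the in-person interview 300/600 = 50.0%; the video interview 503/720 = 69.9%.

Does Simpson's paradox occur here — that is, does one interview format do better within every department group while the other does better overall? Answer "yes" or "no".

yes

Within each department level (Education 87.0% vs 79.8%; Mathematics 72.0% vs 65.0%; Humanities 32.8% vs 14.5%), the in-person interview has the higher rate every time. Pooled: 50.0% vs 69.9% — the video interview has the higher rate overall. The two comparisons disagree.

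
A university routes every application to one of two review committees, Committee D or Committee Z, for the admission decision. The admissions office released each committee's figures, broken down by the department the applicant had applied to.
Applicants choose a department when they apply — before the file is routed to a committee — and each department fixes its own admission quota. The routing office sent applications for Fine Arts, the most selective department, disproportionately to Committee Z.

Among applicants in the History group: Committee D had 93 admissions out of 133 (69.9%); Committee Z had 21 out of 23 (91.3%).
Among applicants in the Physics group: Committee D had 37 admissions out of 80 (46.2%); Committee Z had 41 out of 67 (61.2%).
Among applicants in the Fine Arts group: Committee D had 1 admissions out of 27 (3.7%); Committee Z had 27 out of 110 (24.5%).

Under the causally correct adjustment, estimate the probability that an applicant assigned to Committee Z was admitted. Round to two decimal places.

0.60

The department-specific comparison favours Committee Z throughout, but the pooled figures favour Committee D. The question is whether to condition on department.
Since department is a pre-existing factor (not a product of the review committee) and it affects the outcome on its own, it is a confounder. The stratified rates, not the pooled rate, identify the causal effect.
Standardising Committee Z to the population department mix: 0.355·21/23 + 0.334·41/67 + 0.311·27/110 = 0.605.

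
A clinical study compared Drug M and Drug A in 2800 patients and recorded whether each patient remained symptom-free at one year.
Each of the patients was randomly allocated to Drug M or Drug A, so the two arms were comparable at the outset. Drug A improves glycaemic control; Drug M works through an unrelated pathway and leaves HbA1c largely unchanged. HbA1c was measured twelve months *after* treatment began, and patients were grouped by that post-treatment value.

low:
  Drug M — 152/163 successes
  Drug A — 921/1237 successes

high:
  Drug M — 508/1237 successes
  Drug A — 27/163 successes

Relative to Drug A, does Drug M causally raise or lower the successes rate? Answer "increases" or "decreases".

The stratified and pooled comparisons disagree (Drug M wins within each HbA1c; Drug A wins overall), so the answer turns on the causal role of HbA1c.
The distribution of HbA1c is itself part of what the drug does — it is an intermediate outcome. Holding it fixed would remove that part of the effect; the total effect is the pooled difference.
Pooled: Drug M 47.1% vs Drug A 67.7%; Drug A is higher overall.

decreases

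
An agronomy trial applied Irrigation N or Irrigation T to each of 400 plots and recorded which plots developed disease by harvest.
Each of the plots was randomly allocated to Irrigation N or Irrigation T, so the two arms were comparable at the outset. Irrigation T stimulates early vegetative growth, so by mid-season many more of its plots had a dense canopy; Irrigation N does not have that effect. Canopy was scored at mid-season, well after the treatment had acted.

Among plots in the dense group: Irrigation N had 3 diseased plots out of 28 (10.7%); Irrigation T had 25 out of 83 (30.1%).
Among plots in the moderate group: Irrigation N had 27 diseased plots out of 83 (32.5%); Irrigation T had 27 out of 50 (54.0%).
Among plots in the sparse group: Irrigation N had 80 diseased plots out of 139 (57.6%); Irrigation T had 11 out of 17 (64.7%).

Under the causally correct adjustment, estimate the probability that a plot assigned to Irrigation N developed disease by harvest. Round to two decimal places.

0.44

The mid-season canopy-specific comparison favours Irrigation N throughout, but the pooled figures favour Irrigation T. The question is whether to condition on mid-season canopy.
The distribution of mid-season canopy is itself part of what the irrigation does — it is an intermediate outcome. Holding it fixed would remove that part of the effect; the total effect is the pooled difference.
So P(outcome | do(Irrigation N)) is just the pooled rate for Irrigation N: 110/250 = 0.440.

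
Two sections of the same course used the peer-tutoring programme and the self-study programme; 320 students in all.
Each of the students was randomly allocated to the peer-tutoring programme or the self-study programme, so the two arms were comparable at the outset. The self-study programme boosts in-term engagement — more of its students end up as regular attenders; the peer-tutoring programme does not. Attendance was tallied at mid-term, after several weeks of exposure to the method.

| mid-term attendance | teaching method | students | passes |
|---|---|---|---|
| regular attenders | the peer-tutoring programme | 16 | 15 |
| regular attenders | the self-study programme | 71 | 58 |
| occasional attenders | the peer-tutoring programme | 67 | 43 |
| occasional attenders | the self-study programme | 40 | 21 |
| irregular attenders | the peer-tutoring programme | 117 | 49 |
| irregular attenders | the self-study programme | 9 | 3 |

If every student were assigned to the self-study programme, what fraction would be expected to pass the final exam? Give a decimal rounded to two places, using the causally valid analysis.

The stratified and pooled comparisons disagree (the peer-tutoring programme wins within each mid-term attendance; the self-study programme wins overall), so the answer turns on the causal role of mid-term attendance.
The distribution of mid-term attendance is itself part of what the teaching method does — it is an intermediate outcome. Holding it fixed would remove that part of the effect; the total effect is the pooled difference.
So P(outcome | do(the self-study programme)) is just the pooled rate for the self-study programme: 82/120 = 0.683.

0.68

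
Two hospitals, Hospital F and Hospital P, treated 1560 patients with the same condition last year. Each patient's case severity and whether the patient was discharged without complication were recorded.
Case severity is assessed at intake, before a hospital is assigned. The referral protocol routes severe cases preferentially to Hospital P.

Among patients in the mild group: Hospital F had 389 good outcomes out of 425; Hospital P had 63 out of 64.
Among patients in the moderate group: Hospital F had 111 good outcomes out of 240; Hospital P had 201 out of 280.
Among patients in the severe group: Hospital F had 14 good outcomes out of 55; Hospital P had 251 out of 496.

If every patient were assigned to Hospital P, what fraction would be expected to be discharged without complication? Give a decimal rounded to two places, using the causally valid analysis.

0.73

Case severity differs across hospitals for reasons unrelated to any effect of the hospital itself, and it separately predicts the outcome — a classic confounder. We must compare within case severity levels.
Standardising Hospital P to the population case severity mix: 0.313·63/64 + 0.333·201/280 + 0.353·251/496 = 0.727.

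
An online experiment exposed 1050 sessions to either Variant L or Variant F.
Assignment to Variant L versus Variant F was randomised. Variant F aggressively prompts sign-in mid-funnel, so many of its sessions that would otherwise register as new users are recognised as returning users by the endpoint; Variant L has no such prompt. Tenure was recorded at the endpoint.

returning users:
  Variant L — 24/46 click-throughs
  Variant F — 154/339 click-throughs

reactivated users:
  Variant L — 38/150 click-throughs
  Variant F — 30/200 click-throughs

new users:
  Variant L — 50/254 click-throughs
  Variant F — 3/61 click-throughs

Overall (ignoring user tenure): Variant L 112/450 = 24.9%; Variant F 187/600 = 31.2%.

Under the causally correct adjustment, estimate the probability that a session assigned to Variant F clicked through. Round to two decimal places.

User tenure lies on the pathway variant → user tenure → outcome, so adjusting for it blocks the indirect effect. For the total causal effect of variant, use the unadjusted pooled rates.
So P(outcome | do(Variant F)) is just the pooled rate for Variant F: 187/600 = 0.312.

0.31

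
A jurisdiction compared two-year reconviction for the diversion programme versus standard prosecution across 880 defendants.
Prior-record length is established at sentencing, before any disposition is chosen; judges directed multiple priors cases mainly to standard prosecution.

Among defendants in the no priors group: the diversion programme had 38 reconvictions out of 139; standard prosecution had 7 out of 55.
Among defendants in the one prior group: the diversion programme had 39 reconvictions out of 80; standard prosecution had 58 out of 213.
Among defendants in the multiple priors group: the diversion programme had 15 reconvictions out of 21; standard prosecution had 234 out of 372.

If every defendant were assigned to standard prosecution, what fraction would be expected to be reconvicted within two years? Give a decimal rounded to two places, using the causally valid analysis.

0.40

The imbalance in prior-record length arose from how defendants were allocated, not from anything the disposition did; and prior-record length independently affects the outcome. The pooled gap is confounded — condition on prior-record length.
Standardising standard prosecution to the population prior-record length mix: 0.220·7/55 + 0.333·58/213 + 0.447·234/372 = 0.400.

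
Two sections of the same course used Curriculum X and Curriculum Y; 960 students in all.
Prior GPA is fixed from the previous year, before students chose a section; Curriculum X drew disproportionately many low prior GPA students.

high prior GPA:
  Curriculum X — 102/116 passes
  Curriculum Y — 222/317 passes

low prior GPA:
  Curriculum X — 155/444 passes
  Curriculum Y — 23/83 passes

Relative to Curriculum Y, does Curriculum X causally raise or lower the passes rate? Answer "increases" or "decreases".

Since prior GPA band is a pre-existing factor (not a product of the teaching method) and it affects the outcome on its own, it is a confounder. The stratified rates, not the pooled rate, identify the causal effect.
Within each level — high prior GPA: 87.9% vs 70.0%; low prior GPA: 34.9% vs 27.7% — Curriculum X is higher every time.

increases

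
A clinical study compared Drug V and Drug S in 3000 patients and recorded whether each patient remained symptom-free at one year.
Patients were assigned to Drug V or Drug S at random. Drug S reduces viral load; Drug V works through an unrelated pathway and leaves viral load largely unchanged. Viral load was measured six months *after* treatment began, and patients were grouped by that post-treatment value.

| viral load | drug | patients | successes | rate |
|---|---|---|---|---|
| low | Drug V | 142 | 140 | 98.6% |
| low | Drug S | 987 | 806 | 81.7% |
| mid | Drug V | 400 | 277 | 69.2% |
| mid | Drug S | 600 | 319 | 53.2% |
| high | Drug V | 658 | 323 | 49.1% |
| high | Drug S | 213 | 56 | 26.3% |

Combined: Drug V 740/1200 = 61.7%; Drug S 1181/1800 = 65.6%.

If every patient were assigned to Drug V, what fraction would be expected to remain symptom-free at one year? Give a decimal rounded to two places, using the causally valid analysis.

0.62

Drug V is higher inside every viral load stratum but Drug S is higher in aggregate. Whether to stratify depends on how viral load relates to the drug.
Viral load lies on the pathway drug → viral load → outcome, so adjusting for it blocks the indirect effect. For the total causal effect of drug, use the unadjusted pooled rates.
So P(outcome | do(Drug V)) is just the pooled rate for Drug V: 740/1200 = 0.617.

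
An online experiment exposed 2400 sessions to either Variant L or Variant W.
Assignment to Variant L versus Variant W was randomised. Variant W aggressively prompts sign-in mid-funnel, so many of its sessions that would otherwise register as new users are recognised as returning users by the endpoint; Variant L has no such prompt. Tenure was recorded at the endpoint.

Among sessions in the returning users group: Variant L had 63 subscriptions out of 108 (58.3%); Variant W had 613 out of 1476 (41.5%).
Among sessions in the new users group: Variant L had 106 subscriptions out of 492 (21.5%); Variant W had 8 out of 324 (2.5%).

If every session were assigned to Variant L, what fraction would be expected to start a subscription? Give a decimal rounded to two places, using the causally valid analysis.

Variant L is higher inside every user tenure stratum but Variant W is higher in aggregate. Whether to stratify depends on how user tenure relates to the variant.
User tenure lies on the pathway variant → user tenure → outcome, so adjusting for it blocks the indirect effect. For the total causal effect of variant, use the unadjusted pooled rates.
So P(outcome | do(Variant L)) is just the pooled rate for Variant L: 169/600 = 0.282.

0.28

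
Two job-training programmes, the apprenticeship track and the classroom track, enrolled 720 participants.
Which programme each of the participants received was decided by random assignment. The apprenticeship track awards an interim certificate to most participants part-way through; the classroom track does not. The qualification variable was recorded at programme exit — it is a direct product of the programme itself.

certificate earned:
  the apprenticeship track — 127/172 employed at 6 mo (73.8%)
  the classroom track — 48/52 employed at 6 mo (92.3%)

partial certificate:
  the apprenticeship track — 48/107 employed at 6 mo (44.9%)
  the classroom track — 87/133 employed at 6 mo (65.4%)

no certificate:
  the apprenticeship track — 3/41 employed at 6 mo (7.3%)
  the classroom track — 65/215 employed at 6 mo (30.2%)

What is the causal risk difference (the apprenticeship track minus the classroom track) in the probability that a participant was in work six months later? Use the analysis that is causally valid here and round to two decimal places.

+0.06

Within every qualification attained during the programme level the classroom track has the higher rate, yet pooled the apprenticeship track does — Simpson's reversal.
Because the programme influences qualification attained during the programme, qualification attained during the programme is a post-treatment mediator, not a confounder. Stratifying on it would bias the estimate; the causal effect is the crude pooled difference.
The causal difference is the pooled difference: 0.556 − 0.500 = +0.056.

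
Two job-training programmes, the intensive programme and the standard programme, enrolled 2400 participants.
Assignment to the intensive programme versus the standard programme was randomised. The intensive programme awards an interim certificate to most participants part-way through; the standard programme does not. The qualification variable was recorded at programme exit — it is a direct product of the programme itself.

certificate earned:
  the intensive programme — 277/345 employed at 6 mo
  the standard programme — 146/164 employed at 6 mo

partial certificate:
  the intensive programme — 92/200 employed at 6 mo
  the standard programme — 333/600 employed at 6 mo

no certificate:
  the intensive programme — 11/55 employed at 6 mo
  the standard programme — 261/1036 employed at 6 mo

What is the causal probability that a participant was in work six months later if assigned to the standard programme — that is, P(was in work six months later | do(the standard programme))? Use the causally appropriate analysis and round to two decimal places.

0.41

The qualification attained during the programme-specific comparison favours the standard programme throughout, but the pooled figures favour the intensive programme. The question is whether to condition on qualification attained during the programme.
Qualification attained during the programme lies on the pathway programme → qualification attained during the programme → outcome, so adjusting for it blocks the indirect effect. For the total causal effect of programme, use the unadjusted pooled rates.
So P(outcome | do(the standard programme)) is just the pooled rate for the standard programme: 740/1800 = 0.411.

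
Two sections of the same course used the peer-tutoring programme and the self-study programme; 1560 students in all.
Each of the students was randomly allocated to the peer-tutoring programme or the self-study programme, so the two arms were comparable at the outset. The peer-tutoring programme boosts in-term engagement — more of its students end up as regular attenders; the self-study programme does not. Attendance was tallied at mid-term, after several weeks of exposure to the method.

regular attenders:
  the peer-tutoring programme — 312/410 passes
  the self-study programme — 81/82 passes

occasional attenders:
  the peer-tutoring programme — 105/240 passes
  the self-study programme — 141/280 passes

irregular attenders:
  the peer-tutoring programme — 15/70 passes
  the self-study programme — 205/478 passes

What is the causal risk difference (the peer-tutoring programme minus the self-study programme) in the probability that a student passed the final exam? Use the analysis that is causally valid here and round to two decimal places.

+0.09

Because the teaching method influences mid-term attendance, mid-term attendance is a post-treatment mediator, not a confounder. Stratifying on it would bias the estimate; the causal effect is the crude pooled difference.
The causal difference is the pooled difference: 0.600 − 0.508 = +0.092.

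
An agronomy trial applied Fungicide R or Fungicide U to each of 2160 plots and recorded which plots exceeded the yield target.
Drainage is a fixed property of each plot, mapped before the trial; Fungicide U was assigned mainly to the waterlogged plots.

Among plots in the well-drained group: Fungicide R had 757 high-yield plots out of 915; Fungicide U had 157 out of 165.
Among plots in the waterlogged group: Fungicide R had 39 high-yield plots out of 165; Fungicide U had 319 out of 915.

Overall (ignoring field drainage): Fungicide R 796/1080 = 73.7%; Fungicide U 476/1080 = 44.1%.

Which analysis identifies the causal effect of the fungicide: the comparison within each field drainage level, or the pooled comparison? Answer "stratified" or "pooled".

Nothing the fungicide does changes field drainage; the imbalance is an allocation artefact. With field drainage also predicting the outcome, the pooled figure is confounded, and the within-stratum comparison is the causal one.
Within each level — well-drained: 82.7% vs 95.2%; waterlogged: 23.6% vs 34.9% — Fungicide U is higher every time.

stratified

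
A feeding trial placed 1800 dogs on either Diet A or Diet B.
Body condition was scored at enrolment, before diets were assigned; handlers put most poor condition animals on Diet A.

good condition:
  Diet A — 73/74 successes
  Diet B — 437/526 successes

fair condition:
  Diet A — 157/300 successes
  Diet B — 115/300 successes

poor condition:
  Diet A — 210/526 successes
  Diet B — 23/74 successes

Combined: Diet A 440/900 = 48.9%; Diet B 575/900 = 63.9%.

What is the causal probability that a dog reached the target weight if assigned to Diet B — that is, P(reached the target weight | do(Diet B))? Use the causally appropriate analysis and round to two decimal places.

0.51

Since starting body condition is a pre-existing factor (not a product of the diet) and it affects the outcome on its own, it is a confounder. The stratified rates, not the pooled rate, identify the causal effect.
Standardising Diet B to the population starting body condition mix: 0.333·437/526 + 0.333·115/300 + 0.333·23/74 = 0.508.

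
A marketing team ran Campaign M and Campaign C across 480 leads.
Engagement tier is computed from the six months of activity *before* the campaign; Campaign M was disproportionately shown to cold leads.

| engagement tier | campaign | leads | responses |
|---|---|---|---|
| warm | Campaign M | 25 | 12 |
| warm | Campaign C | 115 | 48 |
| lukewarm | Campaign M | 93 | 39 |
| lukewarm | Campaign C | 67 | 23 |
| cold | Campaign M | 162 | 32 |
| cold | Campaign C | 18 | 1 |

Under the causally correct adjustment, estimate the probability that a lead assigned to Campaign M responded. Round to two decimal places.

0.35

Engagement tier satisfies the back-door criterion: it is not a descendant of the campaign, and it blocks the spurious path from campaign to outcome. Adjusting for it (i.e., using the within-engagement tier rates) gives the causal effect.
Standardising Campaign M to the population engagement tier mix: 0.292·12/25 + 0.333·39/93 + 0.375·32/162 = 0.354.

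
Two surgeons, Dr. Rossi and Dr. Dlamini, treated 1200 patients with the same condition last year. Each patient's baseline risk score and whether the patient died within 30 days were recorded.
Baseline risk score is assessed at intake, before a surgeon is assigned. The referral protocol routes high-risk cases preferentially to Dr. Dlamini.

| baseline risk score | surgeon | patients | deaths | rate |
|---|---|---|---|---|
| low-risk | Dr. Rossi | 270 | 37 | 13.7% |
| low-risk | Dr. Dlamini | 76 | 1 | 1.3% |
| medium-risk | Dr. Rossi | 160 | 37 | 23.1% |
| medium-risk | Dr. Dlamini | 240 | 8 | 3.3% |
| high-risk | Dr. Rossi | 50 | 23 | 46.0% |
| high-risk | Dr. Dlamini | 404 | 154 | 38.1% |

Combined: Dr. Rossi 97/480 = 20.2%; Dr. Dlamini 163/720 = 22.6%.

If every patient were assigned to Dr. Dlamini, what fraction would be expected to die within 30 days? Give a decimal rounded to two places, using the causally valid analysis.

0.16

Here baseline risk score is a common cause — it drives both which surgeon a case falls under and the outcome. The crude comparison mixes populations; the stratum-specific rates are the causally relevant ones.
Standardising Dr. Dlamini to the population baseline risk score mix: 0.288·1/76 + 0.333·8/240 + 0.378·154/404 = 0.159.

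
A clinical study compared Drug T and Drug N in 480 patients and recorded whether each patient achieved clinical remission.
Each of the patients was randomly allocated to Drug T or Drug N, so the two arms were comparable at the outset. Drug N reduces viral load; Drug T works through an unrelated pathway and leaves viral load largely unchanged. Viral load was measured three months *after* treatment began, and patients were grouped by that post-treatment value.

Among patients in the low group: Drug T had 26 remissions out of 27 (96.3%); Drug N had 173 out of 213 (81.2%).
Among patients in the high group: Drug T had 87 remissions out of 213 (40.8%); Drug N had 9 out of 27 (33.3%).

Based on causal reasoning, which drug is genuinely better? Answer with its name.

Drug N

Viral load lies on the pathway drug → viral load → outcome, so adjusting for it blocks the indirect effect. For the total causal effect of drug, use the unadjusted pooled rates.
Pooled: Drug T 47.1% vs Drug N 75.8%; Drug N is higher overall.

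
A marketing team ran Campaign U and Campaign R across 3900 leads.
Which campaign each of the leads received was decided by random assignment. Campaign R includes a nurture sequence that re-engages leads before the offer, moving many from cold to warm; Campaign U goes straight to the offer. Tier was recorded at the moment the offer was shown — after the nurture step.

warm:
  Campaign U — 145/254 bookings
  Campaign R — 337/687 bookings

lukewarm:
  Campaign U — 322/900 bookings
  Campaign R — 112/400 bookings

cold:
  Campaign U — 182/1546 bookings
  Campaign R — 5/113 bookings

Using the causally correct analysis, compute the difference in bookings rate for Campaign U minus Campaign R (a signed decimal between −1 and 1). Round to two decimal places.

-0.14

Engagement tier is downstream of the campaign. One should not condition on a consequence of treatment, so the overall rates are the right comparison.
The causal difference is the pooled difference: 0.240 − 0.378 = -0.138.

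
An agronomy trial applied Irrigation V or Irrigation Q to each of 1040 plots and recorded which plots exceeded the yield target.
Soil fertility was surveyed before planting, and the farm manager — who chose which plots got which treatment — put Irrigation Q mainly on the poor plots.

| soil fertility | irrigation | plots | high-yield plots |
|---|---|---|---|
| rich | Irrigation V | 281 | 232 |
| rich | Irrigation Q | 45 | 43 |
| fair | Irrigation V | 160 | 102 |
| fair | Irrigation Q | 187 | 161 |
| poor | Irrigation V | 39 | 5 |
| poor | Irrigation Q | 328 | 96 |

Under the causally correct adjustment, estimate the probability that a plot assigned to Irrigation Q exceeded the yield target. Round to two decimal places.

Nothing the irrigation does changes soil fertility; the imbalance is an allocation artefact. With soil fertility also predicting the outcome, the pooled figure is confounded, and the within-stratum comparison is the causal one.
Standardising Irrigation Q to the population soil fertility mix: 0.313·43/45 + 0.334·161/187 + 0.353·96/328 = 0.690.

0.69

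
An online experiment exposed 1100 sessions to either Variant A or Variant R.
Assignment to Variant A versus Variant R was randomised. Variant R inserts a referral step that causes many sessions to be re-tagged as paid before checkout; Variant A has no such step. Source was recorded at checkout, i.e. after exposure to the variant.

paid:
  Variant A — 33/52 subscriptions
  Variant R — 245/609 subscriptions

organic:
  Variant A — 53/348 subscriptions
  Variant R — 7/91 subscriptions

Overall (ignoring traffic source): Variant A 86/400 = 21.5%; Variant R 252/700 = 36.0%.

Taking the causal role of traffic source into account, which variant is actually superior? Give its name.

Variant R

Variant A is higher inside every traffic source stratum but Variant R is higher in aggregate. Whether to stratify depends on how traffic source relates to the variant.
Traffic source lies on the pathway variant → traffic source → outcome, so adjusting for it blocks the indirect effect. For the total causal effect of variant, use the unadjusted pooled rates.
Pooled: Variant A 21.5% vs Variant R 36.0%; Variant R is higher overall.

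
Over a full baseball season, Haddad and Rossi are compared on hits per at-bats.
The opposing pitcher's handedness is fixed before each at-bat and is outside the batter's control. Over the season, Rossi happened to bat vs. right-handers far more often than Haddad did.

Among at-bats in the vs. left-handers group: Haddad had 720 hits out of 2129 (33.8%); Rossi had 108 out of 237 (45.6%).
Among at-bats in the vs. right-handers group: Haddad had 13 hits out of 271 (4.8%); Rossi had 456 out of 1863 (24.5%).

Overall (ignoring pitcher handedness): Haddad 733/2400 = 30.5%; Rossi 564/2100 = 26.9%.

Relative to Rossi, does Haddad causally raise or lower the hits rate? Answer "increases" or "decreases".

decreases

Rossi is higher inside every pitcher handedness stratum but Haddad is higher in aggregate. Whether to stratify depends on how pitcher handedness relates to the player.
Nothing the player does changes pitcher handedness; the imbalance is an allocation artefact. With pitcher handedness also predicting the outcome, the pooled figure is confounded, and the within-stratum comparison is the causal one.
Within each level — vs. left-handers: 33.8% vs 45.6%; vs. right-handers: 4.8% vs 24.5% — Rossi is higher every time.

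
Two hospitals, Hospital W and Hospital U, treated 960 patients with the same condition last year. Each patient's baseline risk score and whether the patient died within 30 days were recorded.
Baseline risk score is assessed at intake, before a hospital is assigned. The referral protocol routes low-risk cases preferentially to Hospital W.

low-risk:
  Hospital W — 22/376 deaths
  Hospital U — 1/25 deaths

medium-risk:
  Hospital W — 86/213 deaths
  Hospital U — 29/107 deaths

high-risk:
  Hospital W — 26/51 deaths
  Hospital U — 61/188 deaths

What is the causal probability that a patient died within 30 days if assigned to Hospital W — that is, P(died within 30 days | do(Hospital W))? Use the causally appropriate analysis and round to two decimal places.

Hospital U is lower inside every baseline risk score stratum but Hospital W is lower in aggregate. Whether to stratify depends on how baseline risk score relates to the hospital.
Since baseline risk score is a pre-existing factor (not a product of the hospital) and it affects the outcome on its own, it is a confounder. The stratified rates, not the pooled rate, identify the causal effect.
Standardising Hospital W to the population baseline risk score mix: 0.418·22/376 + 0.333·86/213 + 0.249·26/51 = 0.286.

0.29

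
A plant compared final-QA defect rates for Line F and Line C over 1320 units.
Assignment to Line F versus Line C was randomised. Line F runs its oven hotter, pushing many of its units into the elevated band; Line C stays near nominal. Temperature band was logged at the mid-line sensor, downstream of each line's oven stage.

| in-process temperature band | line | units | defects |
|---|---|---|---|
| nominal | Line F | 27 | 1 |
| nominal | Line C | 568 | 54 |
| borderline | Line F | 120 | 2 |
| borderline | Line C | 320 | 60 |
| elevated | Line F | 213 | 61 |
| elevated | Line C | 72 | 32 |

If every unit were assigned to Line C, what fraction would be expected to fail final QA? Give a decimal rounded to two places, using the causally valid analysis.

Because the line influences in-process temperature band, in-process temperature band is a post-treatment mediator, not a confounder. Stratifying on it would bias the estimate; the causal effect is the crude pooled difference.
So P(outcome | do(Line C)) is just the pooled rate for Line C: 146/960 = 0.152.

0.15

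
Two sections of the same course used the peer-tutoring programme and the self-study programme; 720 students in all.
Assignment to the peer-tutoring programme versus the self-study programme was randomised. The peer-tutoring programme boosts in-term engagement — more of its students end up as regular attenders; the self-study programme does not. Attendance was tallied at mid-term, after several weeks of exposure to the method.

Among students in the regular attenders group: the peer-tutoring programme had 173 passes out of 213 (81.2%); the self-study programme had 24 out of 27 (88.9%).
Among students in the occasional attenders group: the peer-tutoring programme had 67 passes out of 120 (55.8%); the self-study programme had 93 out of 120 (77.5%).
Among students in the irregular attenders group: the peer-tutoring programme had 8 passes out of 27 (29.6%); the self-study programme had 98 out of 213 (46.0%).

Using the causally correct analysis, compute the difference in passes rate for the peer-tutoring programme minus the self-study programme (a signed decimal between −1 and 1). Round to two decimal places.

The stratified and pooled comparisons disagree (the self-study programme wins within each mid-term attendance; the peer-tutoring programme wins overall), so the answer turns on the causal role of mid-term attendance.
Mid-term attendance here is a post-treatment variable shaped by the teaching method; conditioning on it would introduce bias rather than remove it. The overall comparison is the causal one.
The causal difference is the pooled difference: 0.689 − 0.597 = +0.092.

+0.09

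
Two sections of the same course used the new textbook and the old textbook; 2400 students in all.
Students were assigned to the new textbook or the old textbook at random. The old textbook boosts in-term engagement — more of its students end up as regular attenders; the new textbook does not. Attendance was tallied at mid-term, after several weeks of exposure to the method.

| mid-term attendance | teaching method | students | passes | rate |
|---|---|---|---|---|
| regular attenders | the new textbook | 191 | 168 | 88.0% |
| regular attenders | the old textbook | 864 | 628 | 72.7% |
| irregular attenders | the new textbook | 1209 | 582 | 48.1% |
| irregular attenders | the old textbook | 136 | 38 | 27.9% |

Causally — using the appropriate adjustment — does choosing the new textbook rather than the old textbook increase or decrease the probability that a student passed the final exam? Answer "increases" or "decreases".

decreases

Mid-term attendance is recorded after the teaching method and is itself shifted by it — it sits on the causal path from teaching method to outcome. Conditioning on a mediator would strip out part of the effect we want; the pooled comparison gives the total causal effect.
Pooled: the new textbook 53.6% vs the old textbook 66.6%; the old textbook is higher overall.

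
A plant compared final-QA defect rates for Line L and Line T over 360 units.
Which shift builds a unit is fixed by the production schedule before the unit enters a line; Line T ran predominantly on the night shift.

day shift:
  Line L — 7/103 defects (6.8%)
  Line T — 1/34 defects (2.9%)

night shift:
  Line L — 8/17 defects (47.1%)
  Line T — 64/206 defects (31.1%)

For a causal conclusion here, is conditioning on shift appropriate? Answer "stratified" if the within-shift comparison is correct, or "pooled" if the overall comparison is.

stratified

Nothing the line does changes shift; the imbalance is an allocation artefact. With shift also predicting the outcome, the pooled figure is confounded, and the within-stratum comparison is the causal one.
Within each level — day shift: 6.8% vs 2.9%; night shift: 47.1% vs 31.1% — Line T is lower every time.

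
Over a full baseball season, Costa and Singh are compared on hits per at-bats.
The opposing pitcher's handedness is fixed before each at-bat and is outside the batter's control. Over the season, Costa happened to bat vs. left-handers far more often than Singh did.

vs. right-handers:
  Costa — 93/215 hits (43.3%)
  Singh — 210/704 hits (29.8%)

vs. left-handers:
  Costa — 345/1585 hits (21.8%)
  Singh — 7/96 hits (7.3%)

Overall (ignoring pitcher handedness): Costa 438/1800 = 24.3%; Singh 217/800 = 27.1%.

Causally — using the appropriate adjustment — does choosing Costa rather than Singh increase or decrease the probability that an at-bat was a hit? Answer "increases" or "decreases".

increases

Since pitcher handedness is a pre-existing factor (not a product of the player) and it affects the outcome on its own, it is a confounder. The stratified rates, not the pooled rate, identify the causal effect.
Within each level — vs. right-handers: 43.3% vs 29.8%; vs. left-handers: 21.8% vs 7.3% — Costa is higher every time.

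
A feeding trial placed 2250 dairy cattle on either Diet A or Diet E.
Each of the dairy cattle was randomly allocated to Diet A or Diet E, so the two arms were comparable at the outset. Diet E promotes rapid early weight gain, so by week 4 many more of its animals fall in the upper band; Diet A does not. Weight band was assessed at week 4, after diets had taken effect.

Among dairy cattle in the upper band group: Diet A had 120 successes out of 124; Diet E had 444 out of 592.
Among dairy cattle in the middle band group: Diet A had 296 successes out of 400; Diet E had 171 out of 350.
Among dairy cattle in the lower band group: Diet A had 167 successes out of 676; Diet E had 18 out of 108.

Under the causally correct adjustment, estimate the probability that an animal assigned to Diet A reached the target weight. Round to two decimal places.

0.49

The distribution of week-4 weight band is itself part of what the diet does — it is an intermediate outcome. Holding it fixed would remove that part of the effect; the total effect is the pooled difference.
So P(outcome | do(Diet A)) is just the pooled rate for Diet A: 583/1200 = 0.486.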